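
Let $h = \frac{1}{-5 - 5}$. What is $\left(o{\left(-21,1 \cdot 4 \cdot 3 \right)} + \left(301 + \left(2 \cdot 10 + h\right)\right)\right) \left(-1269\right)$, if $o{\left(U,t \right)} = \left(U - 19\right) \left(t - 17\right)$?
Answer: $- \frac{6610221}{10} \approx -6.6102 \cdot 10^{5}$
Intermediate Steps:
$o{\left(U,t \right)} = \left(-19 + U\right) \left(-17 + t\right)$
$h = - \frac{1}{10}$ ($h = \frac{1}{-10} = - \frac{1}{10} \approx -0.1$)
$\left(o{\left(-21,1 \cdot 4 \cdot 3 \right)} + \left(301 + \left(2 \cdot 10 + h\right)\right)\right) \left(-1269\right) = \left(\left(323 - 19 \cdot 1 \cdot 4 \cdot 3 - -357 - 21 \cdot 1 \cdot 4 \cdot 3\right) + \left(301 + \left(2 \cdot 10 - \frac{1}{10}\right)\right)\right) \left(-1269\right) = \left(\left(323 - 19 \cdot 4 \cdot 3 + 357 - 21 \cdot 4 \cdot 3\right) + \left(301 + \left(20 - \frac{1}{10}\right)\right)\right) \left(-1269\right) = \left(\left(323 - 228 + 357 - 252\right) + \left(301 + \frac{199}{10}\right)\right) \left(-1269\right) = \left(\left(323 - 228 + 357 - 252\right) + \frac{3209}{10}\right) \left(-1269\right) = \left(200 + \frac{3209}{10}\right) \left(-1269\right) = \frac{5209}{10} \left(-1269\right) = - \frac{6610221}{10}$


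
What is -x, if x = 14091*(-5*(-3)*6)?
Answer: -1268190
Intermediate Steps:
x = 1268190 (x = 14091*(15*6) = 14091*90 = 1268190)
-x = -1*1268190 = -1268190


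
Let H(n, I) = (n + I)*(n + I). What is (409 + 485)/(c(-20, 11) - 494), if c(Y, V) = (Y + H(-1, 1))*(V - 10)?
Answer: -447/257 ≈ -1.7393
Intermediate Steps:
H(n, I) = (I + n)**2 (H(n, I) = (I + n)*(I + n) = (I + n)**2)
c(Y, V) = Y*(-10 + V) (c(Y, V) = (Y + (1 - 1)**2)*(V - 10) = (Y + 0**2)*(-10 + V) = (Y + 0)*(-10 + V) = Y*(-10 + V))
(409 + 485)/(c(-20, 11) - 494) = (409 + 485)/(-20*(-10 + 11) - 494) = 894/(-20*1 - 494) = 894/(-20 - 494) = 894/(-514) = 894*(-1/514) = -447/257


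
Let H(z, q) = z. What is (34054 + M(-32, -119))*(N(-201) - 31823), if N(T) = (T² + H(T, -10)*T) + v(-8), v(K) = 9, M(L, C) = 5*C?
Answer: 1639089492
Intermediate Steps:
N(T) = 9 + 2*T² (N(T) = (T² + T*T) + 9 = (T² + T²) + 9 = 2*T² + 9 = 9 + 2*T²)
(34054 + M(-32, -119))*(N(-201) - 31823) = (34054 + 5*(-119))*((9 + 2*(-201)²) - 31823) = (34054 - 595)*((9 + 2*40401) - 31823) = 33459*((9 + 80802) - 31823) = 33459*(80811 - 31823) = 33459*48988 = 1639089492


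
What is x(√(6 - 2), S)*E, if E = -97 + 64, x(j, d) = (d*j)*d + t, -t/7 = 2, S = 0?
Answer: 462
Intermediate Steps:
t = -14 (t = -7*2 = -14)
x(j, d) = -14 + j*d² (x(j, d) = (d*j)*d - 14 = j*d² - 14 = -14 + j*d²)
E = -33
x(√(6 - 2), S)*E = (-14 + √(6 - 2)*0²)*(-33) = (-14 + √4*0)*(-33) = (-14 + 2*0)*(-33) = (-14 + 0)*(-33) = -14*(-33) = 462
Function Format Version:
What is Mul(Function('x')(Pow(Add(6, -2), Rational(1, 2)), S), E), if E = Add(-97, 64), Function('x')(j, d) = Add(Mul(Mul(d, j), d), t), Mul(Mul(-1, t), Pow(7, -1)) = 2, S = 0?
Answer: 462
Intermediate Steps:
t = -14 (t = Mul(-7, 2) = -14)
Function('x')(j, d) = Add(-14, Mul(j, Pow(d, 2))) (Function('x')(j, d) = Add(Mul(Mul(d, j), d), -14) = Add(Mul(j, Pow(d, 2)), -14) = Add(-14, Mul(j, Pow(d, 2))))
E = -33
Mul(Function('x')(Pow(Add(6, -2), Rational(1, 2)), S), E) = Mul(Add(-14, Mul(Pow(Add(6, -2), Rational(1, 2)), Pow(0, 2))), -33) = Mul(Add(-14, Mul(Pow(4, Rational(1, 2)), 0)), -33) = Mul(Add(-14, Mul(2, 0)), -33) = Mul(Add(-14, 0), -33) = Mul(-14, -33) = 462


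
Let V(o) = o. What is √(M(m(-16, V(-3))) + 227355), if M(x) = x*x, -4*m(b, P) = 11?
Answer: √3637801/4 ≈ 476.83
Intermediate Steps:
m(b, P) = -11/4 (m(b, P) = -¼*11 = -11/4)
M(x) = x²
√(M(m(-16, V(-3))) + 227355) = √((-11/4)² + 227355) = √(121/16 + 227355) = √(3637801/16) = √3637801/4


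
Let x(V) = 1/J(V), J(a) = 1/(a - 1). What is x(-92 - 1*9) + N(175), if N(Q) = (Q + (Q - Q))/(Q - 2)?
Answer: -17471/173 ≈ -100.99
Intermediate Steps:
J(a) = 1/(-1 + a)
N(Q) = Q/(-2 + Q) (N(Q) = (Q + 0)/(-2 + Q) = Q/(-2 + Q))
x(V) = -1 + V (x(V) = 1/(1/(-1 + V)) = -1 + V)
x(-92 - 1*9) + N(175) = (-1 + (-92 - 1*9)) + 175/(-2 + 175) = (-1 + (-92 - 9)) + 175/173 = (-1 - 101) + 175*(1/173) = -102 + 175/173 = -17471/173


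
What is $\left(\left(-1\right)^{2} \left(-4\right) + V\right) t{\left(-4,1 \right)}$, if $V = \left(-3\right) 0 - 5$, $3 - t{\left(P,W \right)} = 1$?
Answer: $-18$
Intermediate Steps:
$t{\left(P,W \right)} = 2$ ($t{\left(P,W \right)} = 3 - 1 = 2$)
$V = -5$ ($V = 0 - 5 = -5$)
$\left(\left(-1\right)^{2} \left(-4\right) + V\right) t{\left(-4,1 \right)} = \left(\left(-1\right)^{2} \left(-4\right) - 5\right) 2 = \left(1 \left(-4\right) - 5\right) 2 = \left(-4 - 5\right) 2 = \left(-9\right) 2 = -18$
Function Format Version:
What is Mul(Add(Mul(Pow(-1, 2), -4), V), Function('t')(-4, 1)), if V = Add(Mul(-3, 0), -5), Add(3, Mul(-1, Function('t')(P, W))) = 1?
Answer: -18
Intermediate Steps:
Function('t')(P, W) = 2 (Function('t')(P, W) = Add(3, Mul(-1, 1)) = Add(3, -1) = 2)
V = -5 (V = Add(0, -5) = -5)
Mul(Add(Mul(Pow(-1, 2), -4), V), Function('t')(-4, 1)) = Mul(Add(Mul(Pow(-1, 2), -4), -5), 2) = Mul(Add(Mul(1, -4), -5), 2) = Mul(Add(-4, -5), 2) = Mul(-9, 2) = -18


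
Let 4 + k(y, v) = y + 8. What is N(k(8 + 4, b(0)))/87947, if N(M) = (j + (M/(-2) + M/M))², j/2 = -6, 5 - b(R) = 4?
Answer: 361/87947 ≈ 0.0041047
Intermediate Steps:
b(R) = 1 (b(R) = 5 - 1*4 = 5 - 4 = 1)
j = -12 (j = 2*(-6) = -12)
k(y, v) = 4 + y (k(y, v) = -4 + (y + 8) = -4 + (8 + y) = 4 + y)
N(M) = (-11 - M/2)² (N(M) = (-12 + (M/(-2) + M/M))² = (-12 + (M*(-½) + 1))² = (-12 + (-M/2 + 1))² = (-12 + (1 - M/2))² = (-11 - M/2)²)
N(k(8 + 4, b(0)))/87947 = ((22 + (4 + (8 + 4)))²/4)/87947 = ((22 + (4 + 12))²/4)*(1/87947) = ((22 + 16)²/4)*(1/87947) = ((¼)*38²)*(1/87947) = ((¼)*1444)*(1/87947) = 361*(1/87947) = 361/87947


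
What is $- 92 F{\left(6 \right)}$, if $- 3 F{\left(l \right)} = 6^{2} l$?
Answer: $6624$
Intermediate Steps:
$F{\left(l \right)} = - 12 l$ ($F{\left(l \right)} = - \frac{6^{2} l}{3} = - \frac{36 l}{3} = - 12 l$)
$- 92 F{\left(6 \right)} = - 92 \left(\left(-12\right) 6\right) = \left(-92\right) \left(-72\right) = 6624$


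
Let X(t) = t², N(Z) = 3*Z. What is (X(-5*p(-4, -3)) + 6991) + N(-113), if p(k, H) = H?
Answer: 6877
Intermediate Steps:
(X(-5*p(-4, -3)) + 6991) + N(-113) = ((-5*(-3))² + 6991) + 3*(-113) = (15² + 6991) - 339 = (225 + 6991) - 339 = 7216 - 339 = 6877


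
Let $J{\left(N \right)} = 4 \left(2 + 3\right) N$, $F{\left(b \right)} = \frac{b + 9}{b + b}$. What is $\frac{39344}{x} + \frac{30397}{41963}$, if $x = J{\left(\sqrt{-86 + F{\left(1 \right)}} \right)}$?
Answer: $\frac{30397}{41963} - \frac{9836 i}{45} \approx 0.72438 - 218.58 i$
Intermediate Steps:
$F{\left(b \right)} = \frac{9 + b}{2 b}$
$J{\left(N \right)} = 20 N$ ($J{\left(N \right)} = 4 \cdot 5 N = 20 N$)
$x = 180 i$ ($x = 20 \sqrt{-86 + \frac{9 + 1}{2 \cdot 1}} = 20 \sqrt{-86 + \frac{1}{2} \cdot 1 \cdot 10} = 20 \sqrt{-86 + 5} = 20 \sqrt{-81} = 20 \cdot 9 i = 180 i \approx 180.0 i$)
$\frac{39344}{x} + \frac{30397}{41963} = \frac{39344}{180 i} + \frac{30397}{41963} = 39344 \left(- \frac{i}{180}\right) + 30397 \cdot \frac{1}{41963} = - \frac{9836 i}{45} + \frac{30397}{41963} = \frac{30397}{41963} - \frac{9836 i}{45}$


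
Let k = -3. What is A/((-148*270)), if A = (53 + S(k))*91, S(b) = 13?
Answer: -1001/6660 ≈ -0.15030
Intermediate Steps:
A = 6006 (A = (53 + 13)*91 = 66*91 = 6006)
A/((-148*270)) = 6006/((-148*270)) = 6006/(-39960) = 6006*(-1/39960) = -1001/6660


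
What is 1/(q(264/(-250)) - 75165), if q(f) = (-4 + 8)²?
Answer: -1/75149 ≈ -1.3307e-5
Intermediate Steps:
q(f) = 16 (q(f) = 4² = 16)
1/(q(264/(-250)) - 75165) = 1/(16 - 75165) = 1/(-75149) = -1/75149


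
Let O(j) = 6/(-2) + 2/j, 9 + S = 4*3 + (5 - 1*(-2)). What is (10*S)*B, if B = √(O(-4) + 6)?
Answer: 50*√10 ≈ 158.11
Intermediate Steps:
S = 10 (S = -9 + (4*3 + (5 - 1*(-2))) = -9 + (12 + (5 + 2)) = -9 + (12 + 7) = -9 + 19 = 10)
O(j) = -3 + 2/j (O(j) = 6*(-½) + 2/j = -3 + 2/j)
B = √10/2 (B = √((-3 + 2/(-4)) + 6) = √((-3 + 2*(-¼)) + 6) = √((-3 - ½) + 6) = √(-7/2 + 6) = √(5/2) = √10/2 ≈ 1.5811)
(10*S)*B = (10*10)*(√10/2) = 100*(√10/2) = 50*√10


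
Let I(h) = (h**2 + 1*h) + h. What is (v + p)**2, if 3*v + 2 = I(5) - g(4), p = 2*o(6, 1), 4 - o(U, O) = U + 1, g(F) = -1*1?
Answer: 256/9 ≈ 28.444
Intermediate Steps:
g(F) = -1
o(U, O) = 3 - U (o(U, O) = 4 - (U + 1) = 4 - (1 + U) = 4 + (-1 - U) = 3 - U)
p = -6 (p = 2*(3 - 1*6) = 2*(3 - 6) = 2*(-3) = -6)
I(h) = h**2 + 2*h (I(h) = (h**2 + h) + h = (h + h**2) + h = h**2 + 2*h)
v = 34/3 (v = -2/3 + (5*(2 + 5) - 1*(-1))/3 = -2/3 + (5*7 + 1)/3 = -2/3 + (35 + 1)/3 = -2/3 + (1/3)*36 = -2/3 + 12 = 34/3 ≈ 11.333)
(v + p)**2 = (34/3 - 6)**2 = (16/3)**2 = 256/9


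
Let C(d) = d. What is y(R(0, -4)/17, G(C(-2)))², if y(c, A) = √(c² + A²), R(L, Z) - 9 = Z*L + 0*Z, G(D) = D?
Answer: 1237/289 ≈ 4.2803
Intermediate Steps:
R(L, Z) = 9 + L*Z (R(L, Z) = 9 + (Z*L + 0*Z) = 9 + (L*Z + 0) = 9 + L*Z)
y(c, A) = √(A² + c²)
y(R(0, -4)/17, G(C(-2)))² = (√((-2)² + ((9 + 0*(-4))/17)²))² = (√(4 + ((9 + 0)*(1/17))²))² = (√(4 + (9*(1/17))²))² = (√(4 + (9/17)²))² = (√(4 + 81/289))² = (√(1237/289))² = (√1237/17)² = 1237/289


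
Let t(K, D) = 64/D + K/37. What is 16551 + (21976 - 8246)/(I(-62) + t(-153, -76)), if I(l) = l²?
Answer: 44678037173/2698833 ≈ 16555.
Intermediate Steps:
t(K, D) = 64/D + K/37 (t(K, D) = 64/D + K*(1/37) = 64/D + K/37)
16551 + (21976 - 8246)/(I(-62) + t(-153, -76)) = 16551 + (21976 - 8246)/((-62)² + (64/(-76) + (1/37)*(-153))) = 16551 + 13730/(3844 + (64*(-1/76) - 153/37)) = 16551 + 13730/(3844 + (-16/19 - 153/37)) = 16551 + 13730/(3844 - 3499/703) = 16551 + 13730/(2698833/703) = 16551 + 13730*(703/2698833) = 16551 + 9652190/2698833 = 44678037173/2698833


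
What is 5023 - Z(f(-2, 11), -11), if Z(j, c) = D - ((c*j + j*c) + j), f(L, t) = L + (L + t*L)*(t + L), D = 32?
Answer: 9569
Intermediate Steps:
f(L, t) = L + (L + t)*(L + L*t) (f(L, t) = L + (L + L*t)*(L + t) = L + (L + t)*(L + L*t))
Z(j, c) = 32 - j - 2*c*j (Z(j, c) = 32 - ((c*j + j*c) + j) = 32 - ((c*j + c*j) + j) = 32 - (2*c*j + j) = 32 - (j + 2*c*j) = 32 + (-j - 2*c*j) = 32 - j - 2*c*j)
5023 - Z(f(-2, 11), -11) = 5023 - (32 - (-2)*(1 - 2 + 11 + 11**2 - 2*11) - 2*(-11)*(-2*(1 - 2 + 11 + 11**2 - 2*11))) = 5023 - (32 - (-2)*(1 - 2 + 11 + 121 - 22) - 2*(-11)*(-2*(1 - 2 + 11 + 121 - 22))) = 5023 - (32 - (-2)*109 - 2*(-11)*(-2*109)) = 5023 - (32 - 1*(-218) - 2*(-11)*(-218)) = 5023 - (32 + 218 - 4796) = 5023 - 1*(-4546) = 5023 + 4546 = 9569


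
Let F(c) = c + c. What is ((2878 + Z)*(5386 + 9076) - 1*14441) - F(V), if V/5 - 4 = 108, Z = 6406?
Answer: 134249647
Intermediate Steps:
V = 560 (V = 20 + 5*108 = 20 + 540 = 560)
F(c) = 2*c
((2878 + Z)*(5386 + 9076) - 1*14441) - F(V) = ((2878 + 6406)*(5386 + 9076) - 1*14441) - 2*560 = (9284*14462 - 14441) - 1*1120 = (134265208 - 14441) - 1120 = 134250767 - 1120 = 134249647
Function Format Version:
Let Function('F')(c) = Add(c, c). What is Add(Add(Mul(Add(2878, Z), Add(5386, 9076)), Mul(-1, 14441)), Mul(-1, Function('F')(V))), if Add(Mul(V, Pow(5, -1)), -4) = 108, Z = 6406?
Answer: 134249647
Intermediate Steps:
V = 560 (V = Add(20, Mul(5, 108)) = Add(20, 540) = 560)
Function('F')(c) = Mul(2, c)
Add(Add(Mul(Add(2878, Z), Add(5386, 9076)), Mul(-1, 14441)), Mul(-1, Function('F')(V))) = Add(Add(Mul(Add(2878, 6406), Add(5386, 9076)), Mul(-1, 14441)), Mul(-1, Mul(2, 560))) = Add(Add(Mul(9284, 14462), -14441), Mul(-1, 1120)) = Add(Add(134265208, -14441), -1120) = Add(134250767, -1120) = 134249647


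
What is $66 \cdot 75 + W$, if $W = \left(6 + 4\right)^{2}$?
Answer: $5050$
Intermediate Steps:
$W = 100$ ($W = 10^{2} = 100$)
$66 \cdot 75 + W = 66 \cdot 75 + 100 = 4950 + 100 = 5050$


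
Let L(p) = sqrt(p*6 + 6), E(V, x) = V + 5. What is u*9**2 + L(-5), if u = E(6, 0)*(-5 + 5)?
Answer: 2*I*sqrt(6) ≈ 4.899*I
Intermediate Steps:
E(V, x) = 5 + V
u = 0 (u = (5 + 6)*(-5 + 5) = 11*0 = 0)
L(p) = sqrt(6 + 6*p) (L(p) = sqrt(6*p + 6) = sqrt(6 + 6*p))
u*9**2 + L(-5) = 0*9**2 + sqrt(6 + 6*(-5)) = 0*81 + sqrt(6 - 30) = 0 + sqrt(-24) = 0 + 2*I*sqrt(6) = 2*I*sqrt(6)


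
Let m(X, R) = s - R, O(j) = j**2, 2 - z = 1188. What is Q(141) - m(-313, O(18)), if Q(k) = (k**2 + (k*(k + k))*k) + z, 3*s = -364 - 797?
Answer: 5625848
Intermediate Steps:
z = -1186 (z = 2 - 1*1188 = 2 - 1188 = -1186)
s = -387 (s = (-364 - 797)/3 = (1/3)*(-1161) = -387)
m(X, R) = -387 - R
Q(k) = -1186 + k**2 + 2*k**3 (Q(k) = (k**2 + (k*(k + k))*k) - 1186 = (k**2 + (k*(2*k))*k) - 1186 = (k**2 + (2*k**2)*k) - 1186 = (k**2 + 2*k**3) - 1186 = -1186 + k**2 + 2*k**3)
Q(141) - m(-313, O(18)) = (-1186 + 141**2 + 2*141**3) - (-387 - 1*18**2) = (-1186 + 19881 + 2*2803221) - (-387 - 1*324) = (-1186 + 19881 + 5606442) - (-387 - 324) = 5625137 - 1*(-711) = 5625137 + 711 = 5625848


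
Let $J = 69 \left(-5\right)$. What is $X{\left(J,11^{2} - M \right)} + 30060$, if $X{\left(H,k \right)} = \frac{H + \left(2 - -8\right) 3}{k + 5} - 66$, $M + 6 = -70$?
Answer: $\frac{6058473}{202} \approx 29992.0$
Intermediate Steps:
$M = -76$ ($M = -6 - 70 = -76$)
$J = -345$
$X{\left(H,k \right)} = -66 + \frac{30 + H}{5 + k}$ ($X{\left(H,k \right)} = \frac{H + \left(2 + 8\right) 3}{5 + k} - 66 = \frac{H + 10 \cdot 3}{5 + k} - 66 = \frac{H + 30}{5 + k} - 66 = \frac{30 + H}{5 + k} - 66 = -66 + \frac{30 + H}{5 + k}$)
$X{\left(J,11^{2} - M \right)} + 30060 = \frac{-300 - 345 - 66 \left(11^{2} - -76\right)}{5 - \left(-76 - 11^{2}\right)} + 30060 = \frac{-300 - 345 - 66 \left(121 + 76\right)}{5 + \left(121 + 76\right)} + 30060 = \frac{-300 - 345 - 13002}{5 + 197} + 30060 = \frac{-300 - 345 - 13002}{202} + 30060 = \frac{1}{202} \left(-13647\right) + 30060 = - \frac{13647}{202} + 30060 = \frac{6058473}{202}$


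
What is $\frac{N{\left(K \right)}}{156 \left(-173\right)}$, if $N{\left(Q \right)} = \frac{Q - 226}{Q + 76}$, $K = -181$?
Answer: $- \frac{407}{2833740} \approx -0.00014363$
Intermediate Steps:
$N{\left(Q \right)} = \frac{-226 + Q}{76 + Q}$
$\frac{N{\left(K \right)}}{156 \left(-173\right)} = \frac{\frac{1}{76 - 181} \left(-226 - 181\right)}{156 \left(-173\right)} = \frac{\frac{1}{-105} \left(-407\right)}{-26988} = \left(- \frac{1}{105}\right) \left(-407\right) \left(- \frac{1}{26988}\right) = \frac{407}{105} \left(- \frac{1}{26988}\right) = - \frac{407}{2833740}$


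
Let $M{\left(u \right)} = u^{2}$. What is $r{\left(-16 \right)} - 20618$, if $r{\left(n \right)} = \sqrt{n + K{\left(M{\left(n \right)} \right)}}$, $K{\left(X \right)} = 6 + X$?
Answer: $-20618 + \sqrt{246} \approx -20602.0$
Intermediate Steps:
$r{\left(n \right)} = \sqrt{6 + n + n^{2}}$ ($r{\left(n \right)} = \sqrt{n + \left(6 + n^{2}\right)} = \sqrt{6 + n + n^{2}}$)
$r{\left(-16 \right)} - 20618 = \sqrt{6 - 16 + \left(-16\right)^{2}} - 20618 = \sqrt{6 - 16 + 256} - 20618 = \sqrt{246} - 20618 = -20618 + \sqrt{246}$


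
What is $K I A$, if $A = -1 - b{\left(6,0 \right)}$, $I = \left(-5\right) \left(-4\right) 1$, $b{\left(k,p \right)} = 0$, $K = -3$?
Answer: $60$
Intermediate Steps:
$I = 20$ ($I = 20 \cdot 1 = 20$)
$A = -1$ ($A = -1 - 0 = -1 + 0 = -1$)
$K I A = \left(-3\right) 20 \left(-1\right) = \left(-60\right) \left(-1\right) = 60$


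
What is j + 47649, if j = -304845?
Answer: -257196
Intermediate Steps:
j + 47649 = -304845 + 47649 = -257196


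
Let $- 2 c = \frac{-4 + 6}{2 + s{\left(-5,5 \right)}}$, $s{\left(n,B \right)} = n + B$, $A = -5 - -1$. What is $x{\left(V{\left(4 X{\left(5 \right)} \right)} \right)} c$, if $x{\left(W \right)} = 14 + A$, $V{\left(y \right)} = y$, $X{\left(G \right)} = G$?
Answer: $-5$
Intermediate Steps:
$A = -4$ ($A = -5 + 1 = -4$)
$s{\left(n,B \right)} = B + n$
$c = - \frac{1}{2}$ ($c = - \frac{\left(-4 + 6\right) \frac{1}{2 + \left(5 - 5\right)}}{2} = - \frac{2 \frac{1}{2 + 0}}{2} = - \frac{2 \cdot \frac{1}{2}}{2} = \left(- \frac{1}{2}\right) 1 = - \frac{1}{2} \approx -0.5$)
$x{\left(W \right)} = 10$ ($x{\left(W \right)} = 14 - 4 = 10$)
$x{\left(V{\left(4 X{\left(5 \right)} \right)} \right)} c = 10 \left(- \frac{1}{2}\right) = -5$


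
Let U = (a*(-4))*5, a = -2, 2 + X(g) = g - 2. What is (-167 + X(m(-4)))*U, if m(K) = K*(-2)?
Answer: -6520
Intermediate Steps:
m(K) = -2*K
X(g) = -4 + g (X(g) = -2 + (g - 2) = -2 + (-2 + g) = -4 + g)
U = 40 (U = -2*(-4)*5 = 8*5 = 40)
(-167 + X(m(-4)))*U = (-167 + (-4 - 2*(-4)))*40 = (-167 + (-4 + 8))*40 = (-167 + 4)*40 = -163*40 = -6520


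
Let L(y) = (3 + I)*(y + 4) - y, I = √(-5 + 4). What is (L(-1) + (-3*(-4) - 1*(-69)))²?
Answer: 8272 + 546*I ≈ 8272.0 + 546.0*I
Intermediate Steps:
I
L(y) = -y + (3 + I)*(4 + y) (L(y) = (3 + I)*(y + 4) - y = (3 + I)*(4 + y) - y = -y + (3 + I)*(4 + y))
(L(-1) + (-3*(-4) - 1*(-69)))² = ((12 + 4*I - (2 + I)) + (-3*(-4) - 1*(-69)))² = ((12 + 4*I + (-2 - I)) + (12 + 69))² = ((10 + 3*I) + 81)² = (91 + 3*I)²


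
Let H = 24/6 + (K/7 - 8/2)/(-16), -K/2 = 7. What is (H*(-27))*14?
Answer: -6615/4 ≈ -1653.8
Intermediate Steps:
K = -14 (K = -2*7 = -14)
H = 35/8 (H = 24/6 + (-14/7 - 8/2)/(-16) = 24*(1/6) + (-14*1/7 - 8*1/2)*(-1/16) = 4 + (-2 - 4)*(-1/16) = 4 - 6*(-1/16) = 4 + 3/8 = 35/8 ≈ 4.3750)
(H*(-27))*14 = ((35/8)*(-27))*14 = -945/8*14 = -6615/4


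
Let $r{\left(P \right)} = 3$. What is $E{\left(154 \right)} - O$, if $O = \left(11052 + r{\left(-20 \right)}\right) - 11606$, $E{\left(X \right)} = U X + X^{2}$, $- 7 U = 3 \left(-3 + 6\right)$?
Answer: $24069$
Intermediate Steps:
$U = - \frac{9}{7}$ ($U = - \frac{3 \left(-3 + 6\right)}{7} = - \frac{3 \cdot 3}{7} = \left(- \frac{1}{7}\right) 9 = - \frac{9}{7} \approx -1.2857$)
$E{\left(X \right)} = X^{2} - \frac{9 X}{7}$ ($E{\left(X \right)} = - \frac{9 X}{7} + X^{2} = X^{2} - \frac{9 X}{7}$)
$O = -551$ ($O = \left(11052 + 3\right) - 11606 = 11055 - 11606 = -551$)
$E{\left(154 \right)} - O = \frac{1}{7} \cdot 154 \left(-9 + 7 \cdot 154\right) - -551 = \frac{1}{7} \cdot 154 \left(-9 + 1078\right) + 551 = \frac{1}{7} \cdot 154 \cdot 1069 + 551 = 23518 + 551 = 24069$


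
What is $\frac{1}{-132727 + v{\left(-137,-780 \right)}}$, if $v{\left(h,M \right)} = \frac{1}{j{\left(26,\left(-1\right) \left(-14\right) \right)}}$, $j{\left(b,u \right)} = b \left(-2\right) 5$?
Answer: $- \frac{260}{34509021} \approx -7.5343 \cdot 10^{-6}$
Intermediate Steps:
$j{\left(b,u \right)} = - 10 b$ ($j{\left(b,u \right)} = - 2 b 5 = - 10 b$)
$v{\left(h,M \right)} = - \frac{1}{260}$ ($v{\left(h,M \right)} = \frac{1}{\left(-10\right) 26} = \frac{1}{-260} = - \frac{1}{260}$)
$\frac{1}{-132727 + v{\left(-137,-780 \right)}} = \frac{1}{-132727 - \frac{1}{260}} = \frac{1}{- \frac{34509021}{260}} = - \frac{260}{34509021}$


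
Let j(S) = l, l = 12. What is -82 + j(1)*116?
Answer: 1310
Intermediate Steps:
j(S) = 12
-82 + j(1)*116 = -82 + 12*116 = -82 + 1392 = 1310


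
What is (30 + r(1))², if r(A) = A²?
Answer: 961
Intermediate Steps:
(30 + r(1))² = (30 + 1²)² = (30 + 1)² = 31² = 961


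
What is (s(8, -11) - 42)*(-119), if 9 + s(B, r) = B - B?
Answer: 6069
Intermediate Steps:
s(B, r) = -9 (s(B, r) = -9 + (B - B) = -9 + 0 = -9)
(s(8, -11) - 42)*(-119) = (-9 - 42)*(-119) = -51*(-119) = 6069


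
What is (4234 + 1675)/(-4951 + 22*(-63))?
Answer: -5909/6337 ≈ -0.93246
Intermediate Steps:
(4234 + 1675)/(-4951 + 22*(-63)) = 5909/(-4951 - 1386) = 5909/(-6337) = 5909*(-1/6337) = -5909/6337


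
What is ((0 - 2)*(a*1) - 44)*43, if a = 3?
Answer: -2150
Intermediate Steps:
((0 - 2)*(a*1) - 44)*43 = ((0 - 2)*(3*1) - 44)*43 = (-2*3 - 44)*43 = (-6 - 44)*43 = -50*43 = -2150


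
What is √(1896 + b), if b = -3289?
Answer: I*√1393 ≈ 37.323*I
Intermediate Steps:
√(1896 + b) = √(1896 - 3289) = √(-1393) = I*√1393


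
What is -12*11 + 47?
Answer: -85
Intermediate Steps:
-12*11 + 47 = -132 + 47 = -85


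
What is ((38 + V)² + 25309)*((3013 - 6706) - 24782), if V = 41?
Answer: -898386250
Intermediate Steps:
((38 + V)² + 25309)*((3013 - 6706) - 24782) = ((38 + 41)² + 25309)*((3013 - 6706) - 24782) = (79² + 25309)*(-3693 - 24782) = (6241 + 25309)*(-28475) = 31550*(-28475) = -898386250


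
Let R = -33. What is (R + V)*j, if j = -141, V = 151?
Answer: -16638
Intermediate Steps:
(R + V)*j = (-33 + 151)*(-141) = 118*(-141) = -16638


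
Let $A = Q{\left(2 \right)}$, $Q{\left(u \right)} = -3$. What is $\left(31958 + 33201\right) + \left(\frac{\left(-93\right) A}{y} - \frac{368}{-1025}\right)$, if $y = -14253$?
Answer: $\frac{317311322268}{4869775} \approx 65159.0$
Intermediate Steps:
$A = -3$
$\left(31958 + 33201\right) + \left(\frac{\left(-93\right) A}{y} - \frac{368}{-1025}\right) = \left(31958 + 33201\right) + \left(\frac{\left(-93\right) \left(-3\right)}{-14253} - \frac{368}{-1025}\right) = 65159 + \left(279 \left(- \frac{1}{14253}\right) - - \frac{368}{1025}\right) = 65159 + \left(- \frac{93}{4751} + \frac{368}{1025}\right) = 65159 + \frac{1653043}{4869775} = \frac{317311322268}{4869775}$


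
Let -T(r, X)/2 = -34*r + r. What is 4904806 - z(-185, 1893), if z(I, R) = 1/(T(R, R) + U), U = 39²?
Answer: 620256861953/126459 ≈ 4.9048e+6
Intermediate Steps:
T(r, X) = 66*r (T(r, X) = -2*(-34*r + r) = -(-66)*r = 66*r)
U = 1521
z(I, R) = 1/(1521 + 66*R) (z(I, R) = 1/(66*R + 1521) = 1/(1521 + 66*R))
4904806 - z(-185, 1893) = 4904806 - 1/(3*(507 + 22*1893)) = 4904806 - 1/(3*(507 + 41646)) = 4904806 - 1/(3*42153) = 4904806 - 1*1/126459 = 4904806 - 1/126459 = 620256861953/126459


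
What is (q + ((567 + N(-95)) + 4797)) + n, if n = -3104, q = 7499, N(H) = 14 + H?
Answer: 9678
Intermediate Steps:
(q + ((567 + N(-95)) + 4797)) + n = (7499 + ((567 + (14 - 95)) + 4797)) - 3104 = (7499 + ((567 - 81) + 4797)) - 3104 = (7499 + (486 + 4797)) - 3104 = (7499 + 5283) - 3104 = 12782 - 3104 = 9678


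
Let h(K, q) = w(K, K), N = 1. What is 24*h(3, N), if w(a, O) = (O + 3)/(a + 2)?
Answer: 144/5 ≈ 28.800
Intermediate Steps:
w(a, O) = (3 + O)/(2 + a)
h(K, q) = (3 + K)/(2 + K)
24*h(3, N) = 24*((3 + 3)/(2 + 3)) = 24*(6/5) = 144/5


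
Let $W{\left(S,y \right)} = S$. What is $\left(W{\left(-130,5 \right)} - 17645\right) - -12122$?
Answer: $-5653$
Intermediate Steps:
$\left(W{\left(-130,5 \right)} - 17645\right) - -12122 = \left(-130 - 17645\right) - -12122 = -17775 + 12122 = -5653$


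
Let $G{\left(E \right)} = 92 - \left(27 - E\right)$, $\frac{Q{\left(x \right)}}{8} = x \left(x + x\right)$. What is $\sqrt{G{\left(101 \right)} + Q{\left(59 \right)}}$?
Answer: $\sqrt{55862} \approx 236.35$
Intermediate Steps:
$Q{\left(x \right)} = 16 x^{2}$ ($Q{\left(x \right)} = 8 x \left(x + x\right) = 8 x 2 x = 8 \cdot 2 x^{2} = 16 x^{2}$)
$G{\left(E \right)} = 65 + E$ ($G{\left(E \right)} = 92 + \left(-27 + E\right) = 65 + E$)
$\sqrt{G{\left(101 \right)} + Q{\left(59 \right)}} = \sqrt{\left(65 + 101\right) + 16 \cdot 59^{2}} = \sqrt{166 + 16 \cdot 3481} = \sqrt{166 + 55696} = \sqrt{55862}$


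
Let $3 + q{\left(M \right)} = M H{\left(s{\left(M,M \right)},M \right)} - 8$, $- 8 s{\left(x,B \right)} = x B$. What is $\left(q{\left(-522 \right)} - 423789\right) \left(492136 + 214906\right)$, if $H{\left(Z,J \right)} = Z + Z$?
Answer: $24842176619204$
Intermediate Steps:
$s{\left(x,B \right)} = - \frac{B x}{8}$ ($s{\left(x,B \right)} = - \frac{x B}{8} = - \frac{B x}{8}$)
$H{\left(Z,J \right)} = 2 Z$
$q{\left(M \right)} = -11 - \frac{M^{3}}{4}$ ($q{\left(M \right)} = -3 + \left(M 2 \left(- \frac{M M}{8}\right) - 8\right) = -3 + \left(M 2 \left(- \frac{M^{2}}{8}\right) - 8\right) = -3 + \left(M \left(- \frac{M^{2}}{4}\right) - 8\right) = -3 - \left(8 + \frac{M^{3}}{4}\right) = -11 - \frac{M^{3}}{4}$)
$\left(q{\left(-522 \right)} - 423789\right) \left(492136 + 214906\right) = \left(\left(-11 - \frac{\left(-522\right)^{3}}{4}\right) - 423789\right) \left(492136 + 214906\right) = \left(\left(-11 - -35559162\right) - 423789\right) 707042 = \left(\left(-11 + 35559162\right) - 423789\right) 707042 = \left(35559151 - 423789\right) 707042 = 35135362 \cdot 707042 = 24842176619204$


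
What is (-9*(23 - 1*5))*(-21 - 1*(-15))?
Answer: 972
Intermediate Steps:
(-9*(23 - 1*5))*(-21 - 1*(-15)) = (-9*(23 - 5))*(-21 + 15) = -9*18*(-6) = -162*(-6) = 972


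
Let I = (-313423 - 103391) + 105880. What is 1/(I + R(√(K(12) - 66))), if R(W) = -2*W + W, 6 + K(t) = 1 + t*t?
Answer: -310934/96679952283 + √73/96679952283 ≈ -3.2160e-6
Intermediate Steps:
K(t) = -5 + t² (K(t) = -6 + (1 + t*t) = -6 + (1 + t²) = -5 + t²)
R(W) = -W
I = -310934 (I = -416814 + 105880 = -310934)
1/(I + R(√(K(12) - 66))) = 1/(-310934 - √((-5 + 12²) - 66)) = 1/(-310934 - √((-5 + 144) - 66)) = 1/(-310934 - √(139 - 66)) = 1/(-310934 - √73)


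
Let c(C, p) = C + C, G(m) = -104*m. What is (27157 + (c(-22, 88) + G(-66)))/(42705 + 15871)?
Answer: 33977/58576 ≈ 0.58005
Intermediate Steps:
c(C, p) = 2*C
(27157 + (c(-22, 88) + G(-66)))/(42705 + 15871) = (27157 + (2*(-22) - 104*(-66)))/(42705 + 15871) = (27157 + (-44 + 6864))/58576 = (27157 + 6820)*(1/58576) = 33977*(1/58576) = 33977/58576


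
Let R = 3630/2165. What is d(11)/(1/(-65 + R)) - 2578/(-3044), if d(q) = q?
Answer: -458490761/659026 ≈ -695.71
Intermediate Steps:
R = 726/433 (R = 3630*(1/2165) = 726/433 ≈ 1.6767)
d(11)/(1/(-65 + R)) - 2578/(-3044) = 11/(1/(-65 + 726/433)) - 2578/(-3044) = 11/(1/(-27419/433)) - 2578*(-1/3044) = 11/(-433/27419) + 1289/1522 = 11*(-27419/433) + 1289/1522 = -301609/433 + 1289/1522 = -458490761/659026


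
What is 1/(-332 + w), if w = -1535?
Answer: -1/1867 ≈ -0.00053562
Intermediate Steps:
1/(-332 + w) = 1/(-332 - 1535) = 1/(-1867) = -1/1867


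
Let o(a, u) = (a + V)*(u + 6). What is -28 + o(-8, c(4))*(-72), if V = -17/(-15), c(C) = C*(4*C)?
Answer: 34580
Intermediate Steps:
c(C) = 4*C²
V = 17/15 (V = -17*(-1/15) = 17/15 ≈ 1.1333)
o(a, u) = (6 + u)*(17/15 + a) (o(a, u) = (a + 17/15)*(u + 6) = (17/15 + a)*(6 + u) = (6 + u)*(17/15 + a))
-28 + o(-8, c(4))*(-72) = -28 + (34/5 + 6*(-8) + 17*(4*4²)/15 - 32*4²)*(-72) = -28 + (34/5 - 48 + 17*(4*16)/15 - 32*16)*(-72) = -28 + (34/5 - 48 + (17/15)*64 - 8*64)*(-72) = -28 + (34/5 - 48 + 1088/15 - 512)*(-72) = -28 - 1442/3*(-72) = -28 + 34608 = 34580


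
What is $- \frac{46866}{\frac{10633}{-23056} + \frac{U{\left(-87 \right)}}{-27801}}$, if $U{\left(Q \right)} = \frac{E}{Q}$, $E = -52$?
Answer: $\frac{2613494088022752}{25719097783} \approx 1.0162 \cdot 10^{5}$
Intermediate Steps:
$U{\left(Q \right)} = - \frac{52}{Q}$
$- \frac{46866}{\frac{10633}{-23056} + \frac{U{\left(-87 \right)}}{-27801}} = - \frac{46866}{\frac{10633}{-23056} + \frac{\left(-52\right) \frac{1}{-87}}{-27801}} = - \frac{46866}{10633 \left(- \frac{1}{23056}\right) + \left(-52\right) \left(- \frac{1}{87}\right) \left(- \frac{1}{27801}\right)} = - \frac{46866}{- \frac{10633}{23056} + \frac{52}{87} \left(- \frac{1}{27801}\right)} = - \frac{46866}{- \frac{10633}{23056} - \frac{52}{2418687}} = - \frac{46866}{- \frac{25719097783}{55765247472}} = \left(-46866\right) \left(- \frac{55765247472}{25719097783}\right) = \frac{2613494088022752}{25719097783}$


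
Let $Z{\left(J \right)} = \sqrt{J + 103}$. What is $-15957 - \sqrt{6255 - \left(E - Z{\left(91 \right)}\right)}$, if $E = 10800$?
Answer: $-15957 - i \sqrt{4545 - \sqrt{194}} \approx -15957.0 - 67.313 i$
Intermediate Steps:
$Z{\left(J \right)} = \sqrt{103 + J}$
$-15957 - \sqrt{6255 - \left(E - Z{\left(91 \right)}\right)} = -15957 - \sqrt{6255 + \left(\sqrt{103 + 91} - 10800\right)} = -15957 - \sqrt{6255 - \left(10800 - \sqrt{194}\right)} = -15957 - \sqrt{-4545 + \sqrt{194}}$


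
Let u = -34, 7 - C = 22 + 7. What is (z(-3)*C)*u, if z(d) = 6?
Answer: 4488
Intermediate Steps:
C = -22 (C = 7 - (22 + 7) = 7 - 1*29 = 7 - 29 = -22)
(z(-3)*C)*u = (6*(-22))*(-34) = -132*(-34) = 4488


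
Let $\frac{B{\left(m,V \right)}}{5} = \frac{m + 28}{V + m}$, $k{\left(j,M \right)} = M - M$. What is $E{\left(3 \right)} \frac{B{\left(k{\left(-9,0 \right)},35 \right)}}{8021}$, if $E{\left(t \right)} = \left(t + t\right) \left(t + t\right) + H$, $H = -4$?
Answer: $\frac{128}{8021} \approx 0.015958$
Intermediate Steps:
$k{\left(j,M \right)} = 0$
$B{\left(m,V \right)} = \frac{5 \left(28 + m\right)}{V + m}$ ($B{\left(m,V \right)} = 5 \frac{m + 28}{V + m} = 5 \frac{28 + m}{V + m} = \frac{5 \left(28 + m\right)}{V + m}$)
$E{\left(t \right)} = -4 + 4 t^{2}$ ($E{\left(t \right)} = \left(t + t\right) \left(t + t\right) - 4 = 2 t 2 t - 4 = 4 t^{2} - 4 = -4 + 4 t^{2}$)
$E{\left(3 \right)} \frac{B{\left(k{\left(-9,0 \right)},35 \right)}}{8021} = \left(-4 + 4 \cdot 3^{2}\right) \frac{5 \frac{1}{35 + 0} \left(28 + 0\right)}{8021} = \left(-4 + 4 \cdot 9\right) 5 \cdot \frac{1}{35} \cdot 28 \cdot \frac{1}{8021} = \left(-4 + 36\right) 5 \cdot \frac{1}{35} \cdot 28 \cdot \frac{1}{8021} = 32 \cdot 4 \cdot \frac{1}{8021} = 32 \cdot \frac{4}{8021} = \frac{128}{8021}$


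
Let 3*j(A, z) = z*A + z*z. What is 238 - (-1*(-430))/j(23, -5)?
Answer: 757/3 ≈ 252.33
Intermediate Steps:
j(A, z) = z**2/3 + A*z/3 (j(A, z) = (z*A + z*z)/3 = (A*z + z**2)/3 = (z**2 + A*z)/3 = z**2/3 + A*z/3)
238 - (-1*(-430))/j(23, -5) = 238 - (-1*(-430))/((1/3)*(-5)*(23 - 5)) = 238 - 430/((1/3)*(-5)*18) = 238 - 430/(-30) = 238 - 430*(-1)/30 = 238 - 1*(-43/3) = 238 + 43/3 = 757/3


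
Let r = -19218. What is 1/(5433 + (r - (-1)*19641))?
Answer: 1/5856 ≈ 0.00017076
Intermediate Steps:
1/(5433 + (r - (-1)*19641)) = 1/(5433 + (-19218 - (-1)*19641)) = 1/(5433 + (-19218 - 1*(-19641))) = 1/(5433 + (-19218 + 19641)) = 1/(5433 + 423) = 1/5856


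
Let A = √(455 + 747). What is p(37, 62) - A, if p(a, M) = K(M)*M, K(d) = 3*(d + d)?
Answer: 23064 - √1202 ≈ 23029.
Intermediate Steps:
K(d) = 6*d (K(d) = 3*(2*d) = 6*d)
A = √1202 ≈ 34.670
p(a, M) = 6*M² (p(a, M) = (6*M)*M = 6*M²)
p(37, 62) - A = 6*62² - √1202 = 6*3844 - √1202 = 23064 - √1202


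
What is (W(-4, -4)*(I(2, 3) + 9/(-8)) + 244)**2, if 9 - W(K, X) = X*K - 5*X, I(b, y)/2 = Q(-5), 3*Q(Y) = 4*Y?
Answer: 25755625/64 ≈ 4.0243e+5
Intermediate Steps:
Q(Y) = 4*Y/3 (Q(Y) = (4*Y)/3 = 4*Y/3)
I(b, y) = -40/3 (I(b, y) = 2*((4/3)*(-5)) = 2*(-20/3) = -40/3)
W(K, X) = 9 + 5*X - K*X (W(K, X) = 9 - (X*K - 5*X) = 9 - (K*X - 5*X) = 9 - (-5*X + K*X) = 9 + (5*X - K*X) = 9 + 5*X - K*X)
(W(-4, -4)*(I(2, 3) + 9/(-8)) + 244)**2 = ((9 + 5*(-4) - 1*(-4)*(-4))*(-40/3 + 9/(-8)) + 244)**2 = ((9 - 20 - 16)*(-40/3 + 9*(-1/8)) + 244)**2 = (-27*(-40/3 - 9/8) + 244)**2 = (-27*(-347/24) + 244)**2 = (3123/8 + 244)**2 = (5075/8)**2 = 25755625/64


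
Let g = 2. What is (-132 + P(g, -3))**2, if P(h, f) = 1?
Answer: 17161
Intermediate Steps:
(-132 + P(g, -3))**2 = (-132 + 1)**2 = (-131)**2 = 17161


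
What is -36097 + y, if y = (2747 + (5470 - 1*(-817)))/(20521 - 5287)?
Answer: -274946332/7617 ≈ -36096.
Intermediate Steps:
y = 4517/7617 (y = (2747 + (5470 + 817))/15234 = (2747 + 6287)*(1/15234) = 9034*(1/15234) = 4517/7617 ≈ 0.59302)
-36097 + y = -36097 + 4517/7617 = -274946332/7617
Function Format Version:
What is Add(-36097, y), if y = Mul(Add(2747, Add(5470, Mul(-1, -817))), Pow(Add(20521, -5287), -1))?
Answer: Rational(-274946332, 7617) ≈ -36096.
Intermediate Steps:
y = Rational(4517, 7617) (y = Mul(Add(2747, Add(5470, 817)), Pow(15234, -1)) = Mul(Add(2747, 6287), Rational(1, 15234)) = Mul(9034, Rational(1, 15234)) = Rational(4517, 7617) ≈ 0.59302)
Add(-36097, y) = Add(-36097, Rational(4517, 7617)) = Rational(-274946332, 7617)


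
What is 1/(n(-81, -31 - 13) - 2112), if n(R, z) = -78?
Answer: -1/2190 ≈ -0.00045662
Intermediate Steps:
1/(n(-81, -31 - 13) - 2112) = 1/(-78 - 2112) = 1/(-2190) = -1/2190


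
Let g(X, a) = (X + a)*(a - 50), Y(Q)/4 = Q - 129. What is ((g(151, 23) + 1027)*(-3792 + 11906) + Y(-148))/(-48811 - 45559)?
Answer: 14893801/47185 ≈ 315.65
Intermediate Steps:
Y(Q) = -516 + 4*Q (Y(Q) = 4*(Q - 129) = 4*(-129 + Q) = -516 + 4*Q)
g(X, a) = (-50 + a)*(X + a) (g(X, a) = (X + a)*(-50 + a) = (-50 + a)*(X + a))
((g(151, 23) + 1027)*(-3792 + 11906) + Y(-148))/(-48811 - 45559) = (((23² - 50*151 - 50*23 + 151*23) + 1027)*(-3792 + 11906) + (-516 + 4*(-148)))/(-48811 - 45559) = (((529 - 7550 - 1150 + 3473) + 1027)*8114 + (-516 - 592))/(-94370) = ((-4698 + 1027)*8114 - 1108)*(-1/94370) = (-3671*8114 - 1108)*(-1/94370) = (-29786494 - 1108)*(-1/94370) = -29787602*(-1/94370) = 14893801/47185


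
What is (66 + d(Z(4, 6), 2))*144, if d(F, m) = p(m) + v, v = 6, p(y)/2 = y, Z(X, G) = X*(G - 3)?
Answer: 10944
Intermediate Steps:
Z(X, G) = X*(-3 + G)
p(y) = 2*y
d(F, m) = 6 + 2*m (d(F, m) = 2*m + 6 = 6 + 2*m)
(66 + d(Z(4, 6), 2))*144 = (66 + (6 + 2*2))*144 = (66 + (6 + 4))*144 = (66 + 10)*144 = 76*144 = 10944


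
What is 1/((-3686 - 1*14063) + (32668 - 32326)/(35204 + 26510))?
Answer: -30857/547680722 ≈ -5.6341e-5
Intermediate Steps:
1/((-3686 - 1*14063) + (32668 - 32326)/(35204 + 26510)) = 1/((-3686 - 14063) + 342/61714) = 1/(-17749 + 342*(1/61714)) = 1/(-17749 + 171/30857) = 1/(-547680722/30857) = -30857/547680722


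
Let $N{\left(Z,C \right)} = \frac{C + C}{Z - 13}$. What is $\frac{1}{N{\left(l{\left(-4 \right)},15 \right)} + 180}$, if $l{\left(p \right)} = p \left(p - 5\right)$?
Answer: $\frac{23}{4170} \approx 0.0055156$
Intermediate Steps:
$l{\left(p \right)} = p \left(-5 + p\right)$
$N{\left(Z,C \right)} = \frac{2 C}{-13 + Z}$
$\frac{1}{N{\left(l{\left(-4 \right)},15 \right)} + 180} = \frac{1}{2 \cdot 15 \frac{1}{-13 - 4 \left(-5 - 4\right)} + 180} = \frac{1}{2 \cdot 15 \frac{1}{-13 - -36} + 180} = \frac{1}{2 \cdot 15 \frac{1}{-13 + 36} + 180} = \frac{1}{2 \cdot 15 \cdot \frac{1}{23} + 180} = \frac{1}{\frac{30}{23} + 180} = \frac{1}{\frac{4170}{23}} = \frac{23}{4170}$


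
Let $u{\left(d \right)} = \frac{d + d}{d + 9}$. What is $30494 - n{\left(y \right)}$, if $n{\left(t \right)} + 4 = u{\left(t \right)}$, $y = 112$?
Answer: $\frac{3690034}{121} \approx 30496.0$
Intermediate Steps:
$u{\left(d \right)} = \frac{2 d}{9 + d}$
$n{\left(t \right)} = -4 + \frac{2 t}{9 + t}$
$30494 - n{\left(y \right)} = 30494 - \frac{2 \left(-18 - 112\right)}{9 + 112} = 30494 - \frac{2 \left(-18 - 112\right)}{121} = 30494 - 2 \cdot \frac{1}{121} \left(-130\right) = 30494 - - \frac{260}{121} = 30494 + \frac{260}{121} = \frac{3690034}{121}$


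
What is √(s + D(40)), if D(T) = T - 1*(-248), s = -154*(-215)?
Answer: √33398 ≈ 182.75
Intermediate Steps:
s = 33110
D(T) = 248 + T (D(T) = T + 248 = 248 + T)
√(s + D(40)) = √(33110 + (248 + 40)) = √(33110 + 288) = √33398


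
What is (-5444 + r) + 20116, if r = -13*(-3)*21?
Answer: 15491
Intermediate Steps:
r = 819 (r = 39*21 = 819)
(-5444 + r) + 20116 = (-5444 + 819) + 20116 = -4625 + 20116 = 15491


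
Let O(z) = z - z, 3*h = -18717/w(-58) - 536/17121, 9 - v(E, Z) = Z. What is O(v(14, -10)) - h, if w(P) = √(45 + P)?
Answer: 536/51363 - 6239*I*√13/13 ≈ 0.010436 - 1730.4*I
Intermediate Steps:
v(E, Z) = 9 - Z
h = -536/51363 + 6239*I*√13/13 (h = (-18717/√(45 - 58) - 536/17121)/3 = (-18717*(-I*√13/13) - 536*1/17121)/3 = (-18717*(-I*√13/13) - 536/17121)/3 = (-(-18717)*I*√13/13 - 536/17121)/3 = (18717*I*√13/13 - 536/17121)/3 = (-536/17121 + 18717*I*√13/13)/3 = -536/51363 + 6239*I*√13/13 ≈ -0.010436 + 1730.4*I)
O(z) = 0
O(v(14, -10)) - h = 0 - (-536/51363 + 6239*I*√13/13) = 0 + (536/51363 - 6239*I*√13/13) = 536/51363 - 6239*I*√13/13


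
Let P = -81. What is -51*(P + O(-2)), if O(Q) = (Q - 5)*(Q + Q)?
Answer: 2703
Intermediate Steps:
O(Q) = 2*Q*(-5 + Q) (O(Q) = (-5 + Q)*(2*Q) = 2*Q*(-5 + Q))
-51*(P + O(-2)) = -51*(-81 + 2*(-2)*(-5 - 2)) = -51*(-81 + 2*(-2)*(-7)) = -51*(-81 + 28) = -51*(-53) = 2703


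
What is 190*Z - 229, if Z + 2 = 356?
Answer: 67031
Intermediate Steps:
Z = 354 (Z = -2 + 356 = 354)
190*Z - 229 = 190*354 - 229 = 67260 - 229 = 67031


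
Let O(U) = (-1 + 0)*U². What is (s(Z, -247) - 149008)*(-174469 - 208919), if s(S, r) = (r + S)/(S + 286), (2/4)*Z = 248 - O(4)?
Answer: 23250992929314/407 ≈ 5.7128e+10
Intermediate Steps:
O(U) = -U²
Z = 528 (Z = 2*(248 - (-1)*4²) = 2*(248 - (-1)*16) = 2*(248 - 1*(-16)) = 2*(248 + 16) = 2*264 = 528)
s(S, r) = (S + r)/(286 + S)
(s(Z, -247) - 149008)*(-174469 - 208919) = ((528 - 247)/(286 + 528) - 149008)*(-174469 - 208919) = (281/814 - 149008)*(-383388) = -121292231/814*(-383388) = 23250992929314/407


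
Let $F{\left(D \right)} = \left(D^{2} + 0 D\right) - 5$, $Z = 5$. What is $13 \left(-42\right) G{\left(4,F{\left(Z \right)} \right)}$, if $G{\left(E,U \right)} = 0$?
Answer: $0$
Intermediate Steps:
$F{\left(D \right)} = -5 + D^{2}$ ($F{\left(D \right)} = \left(D^{2} + 0\right) - 5 = D^{2} - 5 = -5 + D^{2}$)
$13 \left(-42\right) G{\left(4,F{\left(Z \right)} \right)} = 13 \left(-42\right) 0 = \left(-546\right) 0 = 0$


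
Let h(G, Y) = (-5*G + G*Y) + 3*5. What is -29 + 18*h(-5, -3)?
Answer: 961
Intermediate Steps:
h(G, Y) = 15 - 5*G + G*Y (h(G, Y) = (-5*G + G*Y) + 15 = 15 - 5*G + G*Y)
-29 + 18*h(-5, -3) = -29 + 18*(15 - 5*(-5) - 5*(-3)) = -29 + 18*(15 + 25 + 15) = -29 + 18*55 = -29 + 990 = 961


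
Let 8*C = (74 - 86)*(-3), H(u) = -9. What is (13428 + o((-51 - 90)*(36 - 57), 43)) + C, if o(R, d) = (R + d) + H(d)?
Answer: 32855/2 ≈ 16428.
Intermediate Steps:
C = 9/2 (C = ((74 - 86)*(-3))/8 = (-12*(-3))/8 = (⅛)*36 = 9/2 ≈ 4.5000)
o(R, d) = -9 + R + d (o(R, d) = (R + d) - 9 = -9 + R + d)
(13428 + o((-51 - 90)*(36 - 57), 43)) + C = (13428 + (-9 + (-51 - 90)*(36 - 57) + 43)) + 9/2 = (13428 + (-9 - 141*(-21) + 43)) + 9/2 = (13428 + (-9 + 2961 + 43)) + 9/2 = (13428 + 2995) + 9/2 = 16423 + 9/2 = 32855/2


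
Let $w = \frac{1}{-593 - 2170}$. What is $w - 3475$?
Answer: $- \frac{9601426}{2763} \approx -3475.0$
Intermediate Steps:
$w = - \frac{1}{2763}$ ($w = \frac{1}{-2763} = - \frac{1}{2763} \approx -0.00036193$)
$w - 3475 = - \frac{1}{2763} - 3475 = - \frac{9601426}{2763}$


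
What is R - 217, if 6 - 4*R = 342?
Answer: -301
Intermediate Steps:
R = -84 (R = 3/2 - ¼*342 = 3/2 - 171/2 = -84)
R - 217 = -84 - 217 = -301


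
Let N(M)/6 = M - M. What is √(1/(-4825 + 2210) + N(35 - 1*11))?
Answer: I*√2615/2615 ≈ 0.019555*I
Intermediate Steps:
N(M) = 0 (N(M) = 6*(M - M) = 6*0 = 0)
√(1/(-4825 + 2210) + N(35 - 1*11)) = √(1/(-4825 + 2210) + 0) = √(1/(-2615) + 0) = √(-1/2615 + 0) = √(-1/2615) = I*√2615/2615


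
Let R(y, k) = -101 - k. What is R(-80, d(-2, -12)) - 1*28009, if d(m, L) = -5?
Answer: -28105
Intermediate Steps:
R(-80, d(-2, -12)) - 1*28009 = (-101 - 1*(-5)) - 1*28009 = (-101 + 5) - 28009 = -96 - 28009 = -28105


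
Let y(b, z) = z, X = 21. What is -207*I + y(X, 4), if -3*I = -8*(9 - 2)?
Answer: -3860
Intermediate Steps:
I = 56/3 (I = -(-8)*(9 - 2)/3 = -(-8)*7/3 = -⅓*(-56) = 56/3 ≈ 18.667)
-207*I + y(X, 4) = -207*56/3 + 4 = -3864 + 4 = -3860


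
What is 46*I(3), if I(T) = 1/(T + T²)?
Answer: 23/6 ≈ 3.8333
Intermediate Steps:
46*I(3) = 46*(1/(3*(1 + 3))) = 46*((⅓)/4) = 46*((⅓)*(¼)) = 46*(1/12) = 23/6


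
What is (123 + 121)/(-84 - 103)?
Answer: -244/187 ≈ -1.3048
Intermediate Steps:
(123 + 121)/(-84 - 103) = 244/(-187) = 244*(-1/187) = -244/187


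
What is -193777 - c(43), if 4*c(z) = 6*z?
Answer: -387683/2 ≈ -1.9384e+5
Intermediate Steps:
c(z) = 3*z/2 (c(z) = (6*z)/4 = 3*z/2)
-193777 - c(43) = -193777 - 3*43/2 = -193777 - 1*129/2 = -193777 - 129/2 = -387683/2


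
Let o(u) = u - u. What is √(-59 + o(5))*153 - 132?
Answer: -132 + 153*I*√59 ≈ -132.0 + 1175.2*I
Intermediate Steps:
o(u) = 0
√(-59 + o(5))*153 - 132 = √(-59 + 0)*153 - 132 = √(-59)*153 - 132 = (I*√59)*153 - 132 = 153*I*√59 - 132 = -132 + 153*I*√59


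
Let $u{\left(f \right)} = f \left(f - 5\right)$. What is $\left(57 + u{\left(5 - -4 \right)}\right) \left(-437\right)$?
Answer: $-40641$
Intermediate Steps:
$u{\left(f \right)} = f \left(-5 + f\right)$
$\left(57 + u{\left(5 - -4 \right)}\right) \left(-437\right) = \left(57 + \left(5 - -4\right) \left(-5 + \left(5 - -4\right)\right)\right) \left(-437\right) = \left(57 + \left(5 + 4\right) \left(-5 + \left(5 + 4\right)\right)\right) \left(-437\right) = \left(57 + 9 \left(-5 + 9\right)\right) \left(-437\right) = \left(57 + 9 \cdot 4\right) \left(-437\right) = \left(57 + 36\right) \left(-437\right) = 93 \left(-437\right) = -40641$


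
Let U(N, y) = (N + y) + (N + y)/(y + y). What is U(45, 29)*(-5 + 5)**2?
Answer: 0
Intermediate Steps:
U(N, y) = N + y + (N + y)/(2*y) (U(N, y) = (N + y) + (N + y)/((2*y)) = (N + y) + (N + y)*(1/(2*y)) = (N + y) + (N + y)/(2*y) = N + y + (N + y)/(2*y))
U(45, 29)*(-5 + 5)**2 = (1/2 + 45 + 29 + (1/2)*45/29)*(-5 + 5)**2 = (1/2 + 45 + 29 + (1/2)*45*(1/29))*0**2 = (1/2 + 45 + 29 + 45/58)*0 = (2183/29)*0 = 0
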